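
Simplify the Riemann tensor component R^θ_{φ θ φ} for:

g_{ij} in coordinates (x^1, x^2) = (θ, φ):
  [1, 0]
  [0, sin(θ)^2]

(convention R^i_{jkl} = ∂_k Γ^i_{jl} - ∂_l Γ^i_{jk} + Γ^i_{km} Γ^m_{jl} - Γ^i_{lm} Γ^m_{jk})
Non-zero Christoffel symbols (Γ^k_{ij} = Γ^k_{ji}):
Γ^θ_{φ φ} = -sin(2*θ)/2
Γ^φ_{θ φ} = 1/tan(θ)
R^θ_{φ θ φ} = ∂_θ Γ^θ_{φ φ} - ∂_φ Γ^θ_{φ θ} + Γ^θ_{θ m} Γ^m_{φ φ} - Γ^θ_{φ m} Γ^m_{φ θ}
  = (-cos(2*θ)) - (0) + (0) - (-cos(θ)^2) = sin(θ)^2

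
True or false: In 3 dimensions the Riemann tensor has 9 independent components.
n^2(n^2-1)/12 = 9·8/12 = 6 independent components for n = 3.
False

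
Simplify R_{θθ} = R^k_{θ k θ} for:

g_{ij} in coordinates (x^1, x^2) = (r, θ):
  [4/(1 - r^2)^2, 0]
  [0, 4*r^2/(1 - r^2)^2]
Non-zero Christoffel symbols (Γ^k_{ij} = Γ^k_{ji}):
Γ^r_{r r} = 2*r/(1 - r^2)
Γ^r_{θ θ} = (r^3 + r)/(r^2 - 1)
Γ^θ_{r θ} = (-r^2 - 1)/(r^3 - r)
R^r_{θ r θ} = ∂_r Γ^r_{θ θ} - ∂_θ Γ^r_{θ r} + Γ^r_{r m} Γ^m_{θ θ} - Γ^r_{θ m} Γ^m_{θ r}
  = ((r^4 - 4*r^2 - 1)/(r^2 - 1)^2) - (0) + (-2*r^2*(r^2 + 1)/(r^2 - 1)^2) - (-(r^2 + 1)^2/(r^2 - 1)^2) = -4*r^2/(r^2 - 1)^2
R^θ_{θ θ θ} = 0 (a repeated index in an antisymmetric pair)
R_{θθ} = R^r_{θ r θ} + R^θ_{θ θ θ} = (-4*r^2/(r^2 - 1)^2) + (0) = -4*r^2/(r^2 - 1)^2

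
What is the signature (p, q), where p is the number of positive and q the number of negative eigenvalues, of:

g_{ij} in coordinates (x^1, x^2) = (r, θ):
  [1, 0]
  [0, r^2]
The metric is diagonal, so its eigenvalues are the diagonal entries: 1, r^2 (at a generic point, where coordinate-dependent entries are positive).
2 positive, 0 negative.
(2, 0) - Riemannian (positive definite)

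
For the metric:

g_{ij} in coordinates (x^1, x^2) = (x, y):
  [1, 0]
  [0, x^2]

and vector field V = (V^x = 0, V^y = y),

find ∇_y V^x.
Non-zero Christoffel symbols:
Γ^x_{y y} = -x
Γ^y_{x y} = 1/x
∇_y V^x = ∂_y V^x + Γ^x_{y j} V^j
  = (0) + (0)(0) + (-x)(y)
  = -x*y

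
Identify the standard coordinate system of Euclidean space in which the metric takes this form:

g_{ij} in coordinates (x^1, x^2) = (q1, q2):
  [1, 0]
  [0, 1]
All components are constant and the metric is the identity, i.e. orthonormal rectilinear coordinates.
Cartesian (2D) coordinates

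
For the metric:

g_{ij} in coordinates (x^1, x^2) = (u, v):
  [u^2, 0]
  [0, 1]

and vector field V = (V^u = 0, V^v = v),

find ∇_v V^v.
Non-zero Christoffel symbols:
Γ^u_{u u} = 1/u
∇_v V^v = ∂_v V^v + Γ^v_{v j} V^j
  = (1) + (0)(0) + (0)(v)
  = 1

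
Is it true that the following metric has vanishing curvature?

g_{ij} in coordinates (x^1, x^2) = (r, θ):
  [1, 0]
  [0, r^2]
Non-zero Christoffel symbols:
Γ^r_{θ θ} = -r
Γ^θ_{r θ} = 1/r
Ricci tensor: R_{rr} = 0, R_{rθ} = 0, R_{θθ} = 0
All R_{ij} vanish; in 2 dimensions the Riemann tensor is fully determined by the Ricci tensor, so R^i_{jkl} = 0: the metric is flat (curvilinear coordinates on flat space).
Yes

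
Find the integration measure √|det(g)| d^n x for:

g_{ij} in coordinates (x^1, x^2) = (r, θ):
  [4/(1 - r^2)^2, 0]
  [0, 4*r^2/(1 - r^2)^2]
det(g) = 16*r^2/(1 - r^2)^4
√|det(g)| = 4*r/(r^2 - 1)^2
Volume element: dV = 4*r/(r^2 - 1)^2 dr dθ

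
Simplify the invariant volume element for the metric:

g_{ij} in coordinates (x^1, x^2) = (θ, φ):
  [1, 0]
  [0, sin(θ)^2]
det(g) = sin(θ)^2
√|det(g)| = sin(θ) (taking 0 < θ < π so that |sin(θ)| = sin(θ))
Volume element: dV = sin(θ) dθ dφ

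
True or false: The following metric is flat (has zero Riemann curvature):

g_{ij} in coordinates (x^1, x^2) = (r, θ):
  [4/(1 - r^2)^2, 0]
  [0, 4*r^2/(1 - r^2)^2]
Non-zero Christoffel symbols:
Γ^r_{r r} = 2*r/(1 - r^2)
Γ^r_{θ θ} = (r^3 + r)/(r^2 - 1)
Γ^θ_{r θ} = (-r^2 - 1)/(r^3 - r)
Ricci tensor: R_{rr} = -4/(r^2 - 1)^2, R_{rθ} = 0, R_{θθ} = -4*r^2/(r^2 - 1)^2
The Ricci tensor is non-zero, so the Riemann tensor is non-zero: not flat.
False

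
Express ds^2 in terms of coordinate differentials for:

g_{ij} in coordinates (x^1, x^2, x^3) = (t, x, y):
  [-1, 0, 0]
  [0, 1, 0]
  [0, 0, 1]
ds^2 = g_{ij} dx^i dx^j; only the non-zero components contribute.
ds^2 = -dt^2 + dx^2 + dy^2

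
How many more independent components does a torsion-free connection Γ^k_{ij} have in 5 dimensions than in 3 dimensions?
Independent components in n dimensions: n × n(n+1)/2 = n^2(n+1)/2.
5D: 5 × 15 = 75
3D: 3 × 6 = 18
Difference = 75 - 18 = 57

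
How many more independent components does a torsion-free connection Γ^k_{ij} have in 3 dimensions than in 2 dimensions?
Independent components in n dimensions: n × n(n+1)/2 = n^2(n+1)/2.
3D: 3 × 6 = 18
2D: 2 × 3 = 6
Difference = 18 - 6 = 12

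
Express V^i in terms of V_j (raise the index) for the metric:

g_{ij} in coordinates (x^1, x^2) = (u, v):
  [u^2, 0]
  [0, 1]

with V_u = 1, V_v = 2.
Inverse metric (diagonal): g^{uu} = 1/u^2, g^{vv} = 1
V^i = g^{ij} V_j:
V^u = (1/u^2)(1) + (0)(2) = 1/u^2
V^v = (0)(1) + (1)(2) = 2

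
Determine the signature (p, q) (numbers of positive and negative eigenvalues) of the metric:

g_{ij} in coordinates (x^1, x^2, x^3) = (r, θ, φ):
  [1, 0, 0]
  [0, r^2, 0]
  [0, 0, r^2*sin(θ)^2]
The metric is diagonal, so its eigenvalues are the diagonal entries: 1, r^2, r^2*sin(θ)^2 (at a generic point, where coordinate-dependent entries are positive).
3 positive, 0 negative.
(3, 0) - Riemannian (positive definite)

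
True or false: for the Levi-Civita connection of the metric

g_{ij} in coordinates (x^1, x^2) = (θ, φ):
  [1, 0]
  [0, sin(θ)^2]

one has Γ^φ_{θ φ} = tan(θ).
Γ^φ_{θ φ} = (1/2) g^{φφ} (∂_θ g_{φφ} + ∂_φ g_{φθ} - ∂_φ g_{θφ}) = (1/2)(1/sin(θ)^2)((sin(2*θ)) + (0) - (0)) = 1/tan(θ)
This differs from the proposed value tan(θ).
False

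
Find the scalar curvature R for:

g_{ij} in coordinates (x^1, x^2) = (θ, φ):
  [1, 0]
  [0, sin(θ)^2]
Non-zero Christoffel symbols (Γ^k_{ij} = Γ^k_{ji}):
Γ^θ_{φ φ} = -sin(2*θ)/2
Γ^φ_{θ φ} = 1/tan(θ)
Ricci tensor (R_{ij} = R^k_{ikj}): R_{θθ} = 1, R_{θφ} = 0, R_{φφ} = sin(θ)^2
Inverse metric: g^{θθ} = 1, g^{φφ} = 1/sin(θ)^2
R = g^{ij} R_{ij} = (1)(1) + (1/sin(θ)^2)(sin(θ)^2) = 2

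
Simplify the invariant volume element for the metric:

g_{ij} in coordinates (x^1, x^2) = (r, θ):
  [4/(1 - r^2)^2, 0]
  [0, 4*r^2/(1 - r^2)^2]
det(g) = 16*r^2/(1 - r^2)^4
√|det(g)| = 4*r/(r^2 - 1)^2
Volume element: dV = 4*r/(r^2 - 1)^2 dr dθ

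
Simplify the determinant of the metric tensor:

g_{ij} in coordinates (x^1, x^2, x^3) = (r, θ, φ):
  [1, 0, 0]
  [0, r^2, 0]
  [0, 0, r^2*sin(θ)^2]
Diagonal metric: det(g) = g_{11}·g_{22}·g_{33}
= (1)·(r^2)·(r^2*sin(θ)^2)
det(g) = r^4*sin(θ)^2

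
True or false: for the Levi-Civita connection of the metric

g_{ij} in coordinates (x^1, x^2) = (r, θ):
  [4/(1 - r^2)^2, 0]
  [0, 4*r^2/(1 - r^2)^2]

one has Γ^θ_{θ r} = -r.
Γ^θ_{θ r} = (1/2) g^{θθ} (∂_θ g_{θr} + ∂_r g_{θθ} - ∂_θ g_{θr}) = (1/2)((1 - r^2)^2/(4*r^2))((0) + (-8*(r^3 + r)/(r^2 - 1)^3) - (0)) = (-r^2 - 1)/(r^3 - r)
This differs from the proposed value -r.
False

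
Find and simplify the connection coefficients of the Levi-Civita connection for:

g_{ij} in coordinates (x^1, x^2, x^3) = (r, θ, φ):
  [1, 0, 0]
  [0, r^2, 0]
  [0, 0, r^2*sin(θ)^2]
Using Γ^k_{ij} = (1/2) g^{km} (∂_i g_{mj} + ∂_j g_{mi} - ∂_m g_{ij}); the metric is diagonal, so only the m = k term contributes.
Non-zero symbols (using the symmetry Γ^k_{ij} = Γ^k_{ji}):
Γ^r_{θ θ} = (1/2) g^{rr} (∂_θ g_{rθ} + ∂_θ g_{rθ} - ∂_r g_{θθ}) = (1/2)(1)((0) + (0) - (2*r)) = -r
Γ^r_{φ φ} = (1/2) g^{rr} (∂_φ g_{rφ} + ∂_φ g_{rφ} - ∂_r g_{φφ}) = (1/2)(1)((0) + (0) - (2*r*sin(θ)^2)) = -r*sin(θ)^2
Γ^θ_{r θ} = (1/2) g^{θθ} (∂_r g_{θθ} + ∂_θ g_{θr} - ∂_θ g_{rθ}) = (1/2)(1/r^2)((2*r) + (0) - (0)) = 1/r
Γ^θ_{φ φ} = (1/2) g^{θθ} (∂_φ g_{θφ} + ∂_φ g_{θφ} - ∂_θ g_{φφ}) = (1/2)(1/r^2)((0) + (0) - (r^2*sin(2*θ))) = -sin(2*θ)/2
Γ^φ_{r φ} = (1/2) g^{φφ} (∂_r g_{φφ} + ∂_φ g_{φr} - ∂_φ g_{rφ}) = (1/2)(1/(r^2*sin(θ)^2))((2*r*sin(θ)^2) + (0) - (0)) = 1/r
Γ^φ_{θ φ} = (1/2) g^{φφ} (∂_θ g_{φφ} + ∂_φ g_{φθ} - ∂_φ g_{θφ}) = (1/2)(1/(r^2*sin(θ)^2))((r^2*sin(2*θ)) + (0) - (0)) = 1/tan(θ)
All other Christoffel symbols are zero.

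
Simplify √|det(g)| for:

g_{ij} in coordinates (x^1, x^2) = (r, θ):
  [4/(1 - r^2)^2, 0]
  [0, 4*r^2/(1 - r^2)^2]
det(g) = 16*r^2/(1 - r^2)^4
√|det(g)| = 4*r/(r^2 - 1)^2
Volume element: dV = 4*r/(r^2 - 1)^2 dr dθ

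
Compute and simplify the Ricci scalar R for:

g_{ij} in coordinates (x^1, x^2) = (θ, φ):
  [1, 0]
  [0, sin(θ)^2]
Non-zero Christoffel symbols (Γ^k_{ij} = Γ^k_{ji}):
Γ^θ_{φ φ} = -sin(2*θ)/2
Γ^φ_{θ φ} = 1/tan(θ)
Ricci tensor (R_{ij} = R^k_{ikj}): R_{θθ} = 1, R_{θφ} = 0, R_{φφ} = sin(θ)^2
Inverse metric: g^{θθ} = 1, g^{φφ} = 1/sin(θ)^2
R = g^{ij} R_{ij} = (1)(1) + (1/sin(θ)^2)(sin(θ)^2) = 2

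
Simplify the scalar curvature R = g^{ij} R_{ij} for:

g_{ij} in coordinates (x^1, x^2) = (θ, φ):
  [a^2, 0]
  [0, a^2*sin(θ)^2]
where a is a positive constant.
Non-zero Christoffel symbols (Γ^k_{ij} = Γ^k_{ji}):
Γ^θ_{φ φ} = -sin(2*θ)/2
Γ^φ_{θ φ} = 1/tan(θ)
Ricci tensor (R_{ij} = R^k_{ikj}): R_{θθ} = 1, R_{θφ} = 0, R_{φφ} = sin(θ)^2
Inverse metric: g^{θθ} = 1/a^2, g^{φφ} = 1/(a^2*sin(θ)^2)
R = g^{ij} R_{ij} = (1/a^2)(1) + (1/(a^2*sin(θ)^2))(sin(θ)^2) = 2/a^2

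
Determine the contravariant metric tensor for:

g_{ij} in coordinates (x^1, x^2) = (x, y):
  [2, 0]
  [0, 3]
The metric is diagonal, so g^{ij} is diagonal with entries 1/g_{ii}: diag(1/2, 1/3).
g^{ij}:
  [1/2, 0]
  [0, 1/3]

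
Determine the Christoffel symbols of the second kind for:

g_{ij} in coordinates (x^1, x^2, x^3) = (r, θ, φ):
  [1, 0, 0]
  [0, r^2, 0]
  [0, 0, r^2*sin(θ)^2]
Using Γ^k_{ij} = (1/2) g^{km} (∂_i g_{mj} + ∂_j g_{mi} - ∂_m g_{ij}); the metric is diagonal, so only the m = k term contributes.
Non-zero symbols (using the symmetry Γ^k_{ij} = Γ^k_{ji}):
Γ^r_{θ θ} = (1/2) g^{rr} (∂_θ g_{rθ} + ∂_θ g_{rθ} - ∂_r g_{θθ}) = (1/2)(1)((0) + (0) - (2*r)) = -r
Γ^r_{φ φ} = (1/2) g^{rr} (∂_φ g_{rφ} + ∂_φ g_{rφ} - ∂_r g_{φφ}) = (1/2)(1)((0) + (0) - (2*r*sin(θ)^2)) = -r*sin(θ)^2
Γ^θ_{r θ} = (1/2) g^{θθ} (∂_r g_{θθ} + ∂_θ g_{θr} - ∂_θ g_{rθ}) = (1/2)(1/r^2)((2*r) + (0) - (0)) = 1/r
Γ^θ_{φ φ} = (1/2) g^{θθ} (∂_φ g_{θφ} + ∂_φ g_{θφ} - ∂_θ g_{φφ}) = (1/2)(1/r^2)((0) + (0) - (r^2*sin(2*θ))) = -sin(2*θ)/2
Γ^φ_{r φ} = (1/2) g^{φφ} (∂_r g_{φφ} + ∂_φ g_{φr} - ∂_φ g_{rφ}) = (1/2)(1/(r^2*sin(θ)^2))((2*r*sin(θ)^2) + (0) - (0)) = 1/r
Γ^φ_{θ φ} = (1/2) g^{φφ} (∂_θ g_{φφ} + ∂_φ g_{φθ} - ∂_φ g_{θφ}) = (1/2)(1/(r^2*sin(θ)^2))((r^2*sin(2*θ)) + (0) - (0)) = 1/tan(θ)
All other Christoffel symbols are zero.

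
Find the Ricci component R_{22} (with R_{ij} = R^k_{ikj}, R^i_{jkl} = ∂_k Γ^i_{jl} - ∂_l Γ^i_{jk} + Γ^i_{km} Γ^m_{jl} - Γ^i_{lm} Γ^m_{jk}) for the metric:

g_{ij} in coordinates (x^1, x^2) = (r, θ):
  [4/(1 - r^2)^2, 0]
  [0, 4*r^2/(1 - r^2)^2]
Non-zero Christoffel symbols (Γ^k_{ij} = Γ^k_{ji}):
Γ^r_{r r} = 2*r/(1 - r^2)
Γ^r_{θ θ} = (r^3 + r)/(r^2 - 1)
Γ^θ_{r θ} = (-r^2 - 1)/(r^3 - r)
R^r_{θ r θ} = ∂_r Γ^r_{θ θ} - ∂_θ Γ^r_{θ r} + Γ^r_{r m} Γ^m_{θ θ} - Γ^r_{θ m} Γ^m_{θ r}
  = ((r^4 - 4*r^2 - 1)/(r^2 - 1)^2) - (0) + (-2*r^2*(r^2 + 1)/(r^2 - 1)^2) - (-(r^2 + 1)^2/(r^2 - 1)^2) = -4*r^2/(r^2 - 1)^2
R^θ_{θ θ θ} = 0 (a repeated index in an antisymmetric pair)
R_{θθ} = R^r_{θ r θ} + R^θ_{θ θ θ} = (-4*r^2/(r^2 - 1)^2) + (0) = -4*r^2/(r^2 - 1)^2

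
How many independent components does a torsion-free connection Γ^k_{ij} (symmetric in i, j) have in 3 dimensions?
Γ^k_{ij} has n choices for the upper index and n(n+1)/2 independent symmetric lower index pairs.
Total = 3 × 3×4/2 = 3 × 6 = 18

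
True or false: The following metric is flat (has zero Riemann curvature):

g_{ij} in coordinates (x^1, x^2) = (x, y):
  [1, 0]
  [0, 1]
All metric components are constant, so every Christoffel symbol vanishes and R^i_{jkl} = 0.
True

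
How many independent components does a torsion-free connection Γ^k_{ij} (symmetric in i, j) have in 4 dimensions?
Γ^k_{ij} has n choices for the upper index and n(n+1)/2 independent symmetric lower index pairs.
Total = 4 × 4×5/2 = 4 × 10 = 40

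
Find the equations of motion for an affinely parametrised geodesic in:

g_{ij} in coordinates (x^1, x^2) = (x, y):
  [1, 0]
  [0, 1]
Geodesic equation: d^2x^k/dλ^2 + Γ^k_{ij} (dx^i/dλ)(dx^j/dλ) = 0.
All Christoffel symbols vanish, so the geodesics are straight lines:
d^2x/dλ^2 = 0
d^2y/dλ^2 = 0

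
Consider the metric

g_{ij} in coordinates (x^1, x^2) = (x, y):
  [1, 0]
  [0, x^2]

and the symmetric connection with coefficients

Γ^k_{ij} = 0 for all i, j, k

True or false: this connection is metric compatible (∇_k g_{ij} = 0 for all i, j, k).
Using ∇_k g_{ij} = ∂_k g_{ij} - Γ^m_{ki} g_{mj} - Γ^m_{kj} g_{im}:
∇_x g_{yy} = (2*x) - (0) - (0) = 2*x ≠ 0
So the connection is not metric compatible (it is not the Levi-Civita connection).
False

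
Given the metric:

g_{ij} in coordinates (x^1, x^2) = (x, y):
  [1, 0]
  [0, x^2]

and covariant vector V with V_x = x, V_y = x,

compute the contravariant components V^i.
Inverse metric (diagonal): g^{xx} = 1, g^{yy} = 1/x^2
V^i = g^{ij} V_j:
V^x = (1)(x) + (0)(x) = x
V^y = (0)(x) + (1/x^2)(x) = 1/x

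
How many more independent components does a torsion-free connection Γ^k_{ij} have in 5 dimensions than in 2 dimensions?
Independent components in n dimensions: n × n(n+1)/2 = n^2(n+1)/2.
5D: 5 × 15 = 75
2D: 2 × 3 = 6
Difference = 75 - 6 = 69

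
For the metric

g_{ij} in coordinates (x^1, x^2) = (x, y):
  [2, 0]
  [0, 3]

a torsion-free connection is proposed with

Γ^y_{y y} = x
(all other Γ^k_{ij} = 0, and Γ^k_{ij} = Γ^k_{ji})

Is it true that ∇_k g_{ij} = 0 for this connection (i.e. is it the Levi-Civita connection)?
Using ∇_k g_{ij} = ∂_k g_{ij} - Γ^m_{ki} g_{mj} - Γ^m_{kj} g_{im}:
∇_y g_{yy} = (0) - (3*x) - (3*x) = -6*x ≠ 0
So the connection is not metric compatible (it is not the Levi-Civita connection).
No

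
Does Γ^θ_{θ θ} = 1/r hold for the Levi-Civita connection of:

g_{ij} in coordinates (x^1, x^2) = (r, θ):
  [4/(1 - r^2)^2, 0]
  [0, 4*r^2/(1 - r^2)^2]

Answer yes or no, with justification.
Γ^θ_{θ θ} = (1/2) g^{θθ} (∂_θ g_{θθ} + ∂_θ g_{θθ} - ∂_θ g_{θθ}) = (1/2)((1 - r^2)^2/(4*r^2))((0) + (0) - (0)) = 0
This differs from the proposed value 1/r.
No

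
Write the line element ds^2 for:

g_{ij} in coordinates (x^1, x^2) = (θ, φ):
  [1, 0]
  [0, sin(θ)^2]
ds^2 = g_{ij} dx^i dx^j; only the non-zero components contribute.
ds^2 = dθ^2 + sin(θ)^2 dφ^2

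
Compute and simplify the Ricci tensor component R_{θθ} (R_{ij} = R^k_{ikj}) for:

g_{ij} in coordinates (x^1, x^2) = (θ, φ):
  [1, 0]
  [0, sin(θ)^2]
Non-zero Christoffel symbols (Γ^k_{ij} = Γ^k_{ji}):
Γ^θ_{φ φ} = -sin(2*θ)/2
Γ^φ_{θ φ} = 1/tan(θ)
R^θ_{θ θ θ} = 0 (a repeated index in an antisymmetric pair)
R^φ_{θ φ θ} = ∂_φ Γ^φ_{θ θ} - ∂_θ Γ^φ_{θ φ} + Γ^φ_{φ m} Γ^m_{θ θ} - Γ^φ_{θ m} Γ^m_{θ φ}
  = (0) - (-1/sin(θ)^2) + (0) - (1/tan(θ)^2) = 1
R_{θθ} = R^θ_{θ θ θ} + R^φ_{θ φ θ} = (0) + (1) = 1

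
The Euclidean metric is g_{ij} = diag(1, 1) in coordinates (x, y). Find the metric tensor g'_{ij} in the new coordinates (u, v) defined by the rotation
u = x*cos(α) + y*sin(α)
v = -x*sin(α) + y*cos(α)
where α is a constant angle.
Invert the transformation: x = u*cos(α) - v*sin(α), y = u*sin(α) + v*cos(α)
g'_{ij} = (∂x^k/∂x'^i)(∂x^l/∂x'^j) g_{kl}; with g_{kl} = δ_{kl} this is Σ_k (∂x^k/∂x'^i)(∂x^k/∂x'^j).
Jacobian: ∂x/∂u = cos(α), ∂x/∂v = -sin(α), ∂y/∂u = sin(α), ∂y/∂v = cos(α)
g'_{uu} = (cos(α))(cos(α)) + (sin(α))(sin(α)) = 1
g'_{uv} = (cos(α))(-sin(α)) + (sin(α))(cos(α)) = 0
g'_{vv} = (-sin(α))(-sin(α)) + (cos(α))(cos(α)) = 1
g'_{ij} = diag(1, 1)
The Euclidean metric is invariant under rotations.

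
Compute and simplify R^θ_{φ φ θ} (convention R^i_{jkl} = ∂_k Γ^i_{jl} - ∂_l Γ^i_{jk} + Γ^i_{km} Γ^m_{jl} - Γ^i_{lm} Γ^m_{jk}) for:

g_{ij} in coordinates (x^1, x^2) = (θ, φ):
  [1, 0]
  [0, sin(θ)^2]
Non-zero Christoffel symbols (Γ^k_{ij} = Γ^k_{ji}):
Γ^θ_{φ φ} = -sin(2*θ)/2
Γ^φ_{θ φ} = 1/tan(θ)
R^θ_{φ φ θ} = ∂_φ Γ^θ_{φ θ} - ∂_θ Γ^θ_{φ φ} + Γ^θ_{φ m} Γ^m_{φ θ} - Γ^θ_{θ m} Γ^m_{φ φ}
  = (0) - (-cos(2*θ)) + (-cos(θ)^2) - (0) = -sin(θ)^2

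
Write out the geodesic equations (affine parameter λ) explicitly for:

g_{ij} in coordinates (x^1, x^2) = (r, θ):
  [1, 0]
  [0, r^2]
Geodesic equation: d^2x^k/dλ^2 + Γ^k_{ij} (dx^i/dλ)(dx^j/dλ) = 0.
Non-zero Christoffel symbols:
Γ^r_{θ θ} = -r
Γ^θ_{r θ} = 1/r
Substituting (the symmetric pair Γ^k_{ij}, Γ^k_{ji} combines into a factor 2):
d^2r/dλ^2 - r (dθ/dλ)^2 = 0
d^2θ/dλ^2 + (2/r) (dr/dλ)(dθ/dλ) = 0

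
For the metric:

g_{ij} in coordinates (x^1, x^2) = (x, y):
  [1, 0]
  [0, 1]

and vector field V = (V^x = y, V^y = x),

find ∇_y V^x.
All Christoffel symbols are zero.
∇_y V^x = ∂_y V^x + Γ^x_{y j} V^j
  = (1) + (0)(y) + (0)(x)
  = 1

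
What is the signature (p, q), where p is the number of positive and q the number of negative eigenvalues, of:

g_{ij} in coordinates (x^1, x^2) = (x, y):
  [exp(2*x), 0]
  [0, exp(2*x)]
The metric is diagonal, so its eigenvalues are the diagonal entries: exp(2*x), exp(2*x) (at a generic point, where coordinate-dependent entries are positive).
2 positive, 0 negative.
(2, 0) - Riemannian (positive definite)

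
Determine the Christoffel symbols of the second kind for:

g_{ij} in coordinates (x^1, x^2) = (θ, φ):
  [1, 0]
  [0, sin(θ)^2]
Using Γ^k_{ij} = (1/2) g^{km} (∂_i g_{mj} + ∂_j g_{mi} - ∂_m g_{ij}); the metric is diagonal, so only the m = k term contributes.
Non-zero symbols (using the symmetry Γ^k_{ij} = Γ^k_{ji}):
Γ^θ_{φ φ} = (1/2) g^{θθ} (∂_φ g_{θφ} + ∂_φ g_{θφ} - ∂_θ g_{φφ}) = (1/2)(1)((0) + (0) - (sin(2*θ))) = -sin(2*θ)/2
Γ^φ_{θ φ} = (1/2) g^{φφ} (∂_θ g_{φφ} + ∂_φ g_{φθ} - ∂_φ g_{θφ}) = (1/2)(1/sin(θ)^2)((sin(2*θ)) + (0) - (0)) = 1/tan(θ)
All other Christoffel symbols are zero.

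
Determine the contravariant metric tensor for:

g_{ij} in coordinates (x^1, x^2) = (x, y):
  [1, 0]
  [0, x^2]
The metric is diagonal, so g^{ij} is diagonal with entries 1/g_{ii}: diag(1, 1/(x^2)).
g^{ij}:
  [1, 0]
  [0, 1/x^2]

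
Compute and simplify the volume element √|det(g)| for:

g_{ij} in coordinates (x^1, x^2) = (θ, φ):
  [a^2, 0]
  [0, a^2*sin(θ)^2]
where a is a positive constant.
det(g) = a^4*sin(θ)^2
√|det(g)| = a^2*sin(θ) (taking 0 < θ < π so that |sin(θ)| = sin(θ))
Volume element: dV = a^2*sin(θ) dθ dφ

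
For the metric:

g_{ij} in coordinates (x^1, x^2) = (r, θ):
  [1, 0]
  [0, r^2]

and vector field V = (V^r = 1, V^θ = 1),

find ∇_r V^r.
Non-zero Christoffel symbols:
Γ^r_{θ θ} = -r
Γ^θ_{r θ} = 1/r
∇_r V^r = ∂_r V^r + Γ^r_{r j} V^j
  = (0) + (0)(1) + (0)(1)
  = 0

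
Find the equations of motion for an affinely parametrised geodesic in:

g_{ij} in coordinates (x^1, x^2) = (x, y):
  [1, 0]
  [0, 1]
Geodesic equation: d^2x^k/dλ^2 + Γ^k_{ij} (dx^i/dλ)(dx^j/dλ) = 0.
All Christoffel symbols vanish, so the geodesics are straight lines:
d^2x/dλ^2 = 0
d^2y/dλ^2 = 0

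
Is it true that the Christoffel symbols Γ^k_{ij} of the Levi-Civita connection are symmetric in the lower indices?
The Levi-Civita connection is torsion-free, which is exactly Γ^k_{ij} = Γ^k_{ji}.
Yes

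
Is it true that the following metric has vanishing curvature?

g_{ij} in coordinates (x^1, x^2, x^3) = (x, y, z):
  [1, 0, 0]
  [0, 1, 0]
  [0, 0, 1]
All metric components are constant, so every Christoffel symbol vanishes and R^i_{jkl} = 0.
Yes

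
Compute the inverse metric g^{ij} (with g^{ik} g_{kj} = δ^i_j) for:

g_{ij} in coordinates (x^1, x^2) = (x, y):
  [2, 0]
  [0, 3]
The metric is diagonal, so g^{ij} is diagonal with entries 1/g_{ii}: diag(1/2, 1/3).
g^{ij}:
  [1/2, 0]
  [0, 1/3]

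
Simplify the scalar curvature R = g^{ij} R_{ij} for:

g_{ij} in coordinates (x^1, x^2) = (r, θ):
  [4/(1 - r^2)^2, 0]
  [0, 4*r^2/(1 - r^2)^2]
Non-zero Christoffel symbols (Γ^k_{ij} = Γ^k_{ji}):
Γ^r_{r r} = 2*r/(1 - r^2)
Γ^r_{θ θ} = (r^3 + r)/(r^2 - 1)
Γ^θ_{r θ} = (-r^2 - 1)/(r^3 - r)
Ricci tensor (R_{ij} = R^k_{ikj}): R_{rr} = -4/(r^2 - 1)^2, R_{rθ} = 0, R_{θθ} = -4*r^2/(r^2 - 1)^2
Inverse metric: g^{rr} = (1 - r^2)^2/4, g^{θθ} = (1 - r^2)^2/(4*r^2)
R = g^{ij} R_{ij} = ((1 - r^2)^2/4)(-4/(r^2 - 1)^2) + ((1 - r^2)^2/(4*r^2))(-4*r^2/(r^2 - 1)^2) = -2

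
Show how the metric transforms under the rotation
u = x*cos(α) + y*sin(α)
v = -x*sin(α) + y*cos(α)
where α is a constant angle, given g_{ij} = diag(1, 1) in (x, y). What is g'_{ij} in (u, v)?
Invert the transformation: x = u*cos(α) - v*sin(α), y = u*sin(α) + v*cos(α)
g'_{ij} = (∂x^k/∂x'^i)(∂x^l/∂x'^j) g_{kl}; with g_{kl} = δ_{kl} this is Σ_k (∂x^k/∂x'^i)(∂x^k/∂x'^j).
Jacobian: ∂x/∂u = cos(α), ∂x/∂v = -sin(α), ∂y/∂u = sin(α), ∂y/∂v = cos(α)
g'_{uu} = (cos(α))(cos(α)) + (sin(α))(sin(α)) = 1
g'_{uv} = (cos(α))(-sin(α)) + (sin(α))(cos(α)) = 0
g'_{vv} = (-sin(α))(-sin(α)) + (cos(α))(cos(α)) = 1
g'_{ij} = diag(1, 1)
The Euclidean metric is invariant under rotations.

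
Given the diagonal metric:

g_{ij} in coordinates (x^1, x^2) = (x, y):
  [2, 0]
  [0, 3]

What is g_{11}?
With x^1 = x, x^2 = y, g_{11} = g_{xx} is the row-1, column-1 entry of the matrix.
g_{11} = 2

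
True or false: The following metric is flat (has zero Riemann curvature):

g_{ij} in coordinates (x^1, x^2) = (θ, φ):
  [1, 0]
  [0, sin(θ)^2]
Non-zero Christoffel symbols:
Γ^θ_{φ φ} = -sin(2*θ)/2
Γ^φ_{θ φ} = 1/tan(θ)
Ricci tensor: R_{θθ} = 1, R_{θφ} = 0, R_{φφ} = sin(θ)^2
The Ricci tensor is non-zero, so the Riemann tensor is non-zero: not flat.
False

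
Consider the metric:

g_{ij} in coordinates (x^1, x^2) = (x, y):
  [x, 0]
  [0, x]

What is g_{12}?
With x^1 = x, x^2 = y, g_{12} = g_{xy} is the row-1, column-2 entry of the matrix.
g_{12} = 0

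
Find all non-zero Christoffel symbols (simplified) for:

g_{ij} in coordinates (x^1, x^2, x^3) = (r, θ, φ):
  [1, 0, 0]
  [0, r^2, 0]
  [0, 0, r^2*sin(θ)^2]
Using Γ^k_{ij} = (1/2) g^{km} (∂_i g_{mj} + ∂_j g_{mi} - ∂_m g_{ij}); the metric is diagonal, so only the m = k term contributes.
Non-zero symbols (using the symmetry Γ^k_{ij} = Γ^k_{ji}):
Γ^r_{θ θ} = (1/2) g^{rr} (∂_θ g_{rθ} + ∂_θ g_{rθ} - ∂_r g_{θθ}) = (1/2)(1)((0) + (0) - (2*r)) = -r
Γ^r_{φ φ} = (1/2) g^{rr} (∂_φ g_{rφ} + ∂_φ g_{rφ} - ∂_r g_{φφ}) = (1/2)(1)((0) + (0) - (2*r*sin(θ)^2)) = -r*sin(θ)^2
Γ^θ_{r θ} = (1/2) g^{θθ} (∂_r g_{θθ} + ∂_θ g_{θr} - ∂_θ g_{rθ}) = (1/2)(1/r^2)((2*r) + (0) - (0)) = 1/r
Γ^θ_{φ φ} = (1/2) g^{θθ} (∂_φ g_{θφ} + ∂_φ g_{θφ} - ∂_θ g_{φφ}) = (1/2)(1/r^2)((0) + (0) - (r^2*sin(2*θ))) = -sin(2*θ)/2
Γ^φ_{r φ} = (1/2) g^{φφ} (∂_r g_{φφ} + ∂_φ g_{φr} - ∂_φ g_{rφ}) = (1/2)(1/(r^2*sin(θ)^2))((2*r*sin(θ)^2) + (0) - (0)) = 1/r
Γ^φ_{θ φ} = (1/2) g^{φφ} (∂_θ g_{φφ} + ∂_φ g_{φθ} - ∂_φ g_{θφ}) = (1/2)(1/(r^2*sin(θ)^2))((r^2*sin(2*θ)) + (0) - (0)) = 1/tan(θ)
All other Christoffel symbols are zero.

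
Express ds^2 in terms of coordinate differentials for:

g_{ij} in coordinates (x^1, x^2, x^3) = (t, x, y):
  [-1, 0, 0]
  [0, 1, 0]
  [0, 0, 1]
ds^2 = g_{ij} dx^i dx^j; only the non-zero components contribute.
ds^2 = -dt^2 + dx^2 + dy^2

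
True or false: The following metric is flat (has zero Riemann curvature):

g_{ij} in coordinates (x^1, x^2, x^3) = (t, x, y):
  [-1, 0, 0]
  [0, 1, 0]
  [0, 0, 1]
All metric components are constant, so every Christoffel symbol vanishes and R^i_{jkl} = 0.
True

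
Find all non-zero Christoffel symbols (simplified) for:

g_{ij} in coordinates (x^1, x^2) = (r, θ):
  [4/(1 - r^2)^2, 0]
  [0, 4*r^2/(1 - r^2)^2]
Using Γ^k_{ij} = (1/2) g^{km} (∂_i g_{mj} + ∂_j g_{mi} - ∂_m g_{ij}); the metric is diagonal, so only the m = k term contributes.
Non-zero symbols (using the symmetry Γ^k_{ij} = Γ^k_{ji}):
Γ^r_{r r} = (1/2) g^{rr} (∂_r g_{rr} + ∂_r g_{rr} - ∂_r g_{rr}) = (1/2)((1 - r^2)^2/4)((16*r/(1 - r^2)^3) + (16*r/(1 - r^2)^3) - (16*r/(1 - r^2)^3)) = 2*r/(1 - r^2)
Γ^r_{θ θ} = (1/2) g^{rr} (∂_θ g_{rθ} + ∂_θ g_{rθ} - ∂_r g_{θθ}) = (1/2)((1 - r^2)^2/4)((0) + (0) - (-8*(r^3 + r)/(r^2 - 1)^3)) = (r^3 + r)/(r^2 - 1)
Γ^θ_{r θ} = (1/2) g^{θθ} (∂_r g_{θθ} + ∂_θ g_{θr} - ∂_θ g_{rθ}) = (1/2)((1 - r^2)^2/(4*r^2))((-8*(r^3 + r)/(r^2 - 1)^3) + (0) - (0)) = (-r^2 - 1)/(r^3 - r)
All other Christoffel symbols are zero.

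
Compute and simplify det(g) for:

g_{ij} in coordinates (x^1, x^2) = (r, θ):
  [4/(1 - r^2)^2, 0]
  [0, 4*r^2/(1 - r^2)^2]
For a 2×2 metric: det(g) = g_{11}·g_{22} - g_{12}·g_{21}
= (4/(1 - r^2)^2)·(4*r^2/(1 - r^2)^2) - (0)·(0)
= 16*r^2/(1 - r^2)^4 - 0
det(g) = 16*r^2/(1 - r^2)^4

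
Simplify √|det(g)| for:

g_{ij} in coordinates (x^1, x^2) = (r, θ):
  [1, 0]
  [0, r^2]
det(g) = r^2
√|det(g)| = r
Volume element: dV = r dr dθ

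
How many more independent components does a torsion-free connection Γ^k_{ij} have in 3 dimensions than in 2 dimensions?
Independent components in n dimensions: n × n(n+1)/2 = n^2(n+1)/2.
3D: 3 × 6 = 18
2D: 2 × 3 = 6
Difference = 18 - 6 = 12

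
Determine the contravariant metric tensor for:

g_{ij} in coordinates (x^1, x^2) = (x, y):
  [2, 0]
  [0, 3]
The metric is diagonal, so g^{ij} is diagonal with entries 1/g_{ii}: diag(1/2, 1/3).
g^{ij}:
  [1/2, 0]
  [0, 1/3]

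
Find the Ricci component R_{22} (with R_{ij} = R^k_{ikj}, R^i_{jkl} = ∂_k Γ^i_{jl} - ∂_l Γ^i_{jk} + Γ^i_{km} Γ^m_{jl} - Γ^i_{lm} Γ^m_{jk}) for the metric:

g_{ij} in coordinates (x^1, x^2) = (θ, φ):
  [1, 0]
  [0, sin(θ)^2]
Non-zero Christoffel symbols (Γ^k_{ij} = Γ^k_{ji}):
Γ^θ_{φ φ} = -sin(2*θ)/2
Γ^φ_{θ φ} = 1/tan(θ)
R^θ_{φ θ φ} = ∂_θ Γ^θ_{φ φ} - ∂_φ Γ^θ_{φ θ} + Γ^θ_{θ m} Γ^m_{φ φ} - Γ^θ_{φ m} Γ^m_{φ θ}
  = (-cos(2*θ)) - (0) + (0) - (-cos(θ)^2) = sin(θ)^2
R^φ_{φ φ φ} = 0 (a repeated index in an antisymmetric pair)
R_{φφ} = R^θ_{φ θ φ} + R^φ_{φ φ φ} = (sin(θ)^2) + (0) = sin(θ)^2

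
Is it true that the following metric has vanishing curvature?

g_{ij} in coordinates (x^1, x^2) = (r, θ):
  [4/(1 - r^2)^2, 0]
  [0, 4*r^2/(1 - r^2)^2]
Non-zero Christoffel symbols:
Γ^r_{r r} = 2*r/(1 - r^2)
Γ^r_{θ θ} = (r^3 + r)/(r^2 - 1)
Γ^θ_{r θ} = (-r^2 - 1)/(r^3 - r)
Ricci tensor: R_{rr} = -4/(r^2 - 1)^2, R_{rθ} = 0, R_{θθ} = -4*r^2/(r^2 - 1)^2
The Ricci tensor is non-zero, so the Riemann tensor is non-zero: not flat.
No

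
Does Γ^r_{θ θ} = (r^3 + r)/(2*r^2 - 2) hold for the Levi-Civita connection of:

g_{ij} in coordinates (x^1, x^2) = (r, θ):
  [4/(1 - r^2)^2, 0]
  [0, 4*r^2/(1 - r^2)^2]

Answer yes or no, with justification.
Γ^r_{θ θ} = (1/2) g^{rr} (∂_θ g_{rθ} + ∂_θ g_{rθ} - ∂_r g_{θθ}) = (1/2)((1 - r^2)^2/4)((0) + (0) - (-8*(r^3 + r)/(r^2 - 1)^3)) = (r^3 + r)/(r^2 - 1)
This differs from the proposed value (r^3 + r)/(2*r^2 - 2).
No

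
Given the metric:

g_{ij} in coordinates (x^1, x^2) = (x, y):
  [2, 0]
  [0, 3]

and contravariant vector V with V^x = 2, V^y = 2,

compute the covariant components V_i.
V_i = g_{ij} V^j:
V_x = (2)(2) + (0)(2) = 4
V_y = (0)(2) + (3)(2) = 6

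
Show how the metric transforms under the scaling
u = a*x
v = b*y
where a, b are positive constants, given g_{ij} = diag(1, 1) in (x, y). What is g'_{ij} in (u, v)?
Invert the transformation: x = u/a, y = v/b
g'_{ij} = (∂x^k/∂x'^i)(∂x^l/∂x'^j) g_{kl}; with g_{kl} = δ_{kl} this is Σ_k (∂x^k/∂x'^i)(∂x^k/∂x'^j).
Jacobian: ∂x/∂u = 1/a, ∂x/∂v = 0, ∂y/∂u = 0, ∂y/∂v = 1/b
g'_{uu} = (1/a)(1/a) + (0)(0) = 1/a^2
g'_{uv} = (1/a)(0) + (0)(1/b) = 0
g'_{vv} = (0)(0) + (1/b)(1/b) = 1/b^2
g'_{ij} = diag(1/a^2, 1/b^2)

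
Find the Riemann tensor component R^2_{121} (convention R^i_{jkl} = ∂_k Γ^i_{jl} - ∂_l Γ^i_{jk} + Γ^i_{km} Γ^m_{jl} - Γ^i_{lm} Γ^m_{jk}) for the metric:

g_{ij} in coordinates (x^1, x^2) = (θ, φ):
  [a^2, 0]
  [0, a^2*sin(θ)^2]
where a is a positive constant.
Non-zero Christoffel symbols (Γ^k_{ij} = Γ^k_{ji}):
Γ^θ_{φ φ} = -sin(2*θ)/2
Γ^φ_{θ φ} = 1/tan(θ)
R^φ_{θ φ θ} = ∂_φ Γ^φ_{θ θ} - ∂_θ Γ^φ_{θ φ} + Γ^φ_{φ m} Γ^m_{θ θ} - Γ^φ_{θ m} Γ^m_{θ φ}
  = (0) - (-1/sin(θ)^2) + (0) - (1/tan(θ)^2) = 1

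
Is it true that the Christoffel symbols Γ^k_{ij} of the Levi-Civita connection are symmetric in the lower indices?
The Levi-Civita connection is torsion-free, which is exactly Γ^k_{ij} = Γ^k_{ji}.
Yes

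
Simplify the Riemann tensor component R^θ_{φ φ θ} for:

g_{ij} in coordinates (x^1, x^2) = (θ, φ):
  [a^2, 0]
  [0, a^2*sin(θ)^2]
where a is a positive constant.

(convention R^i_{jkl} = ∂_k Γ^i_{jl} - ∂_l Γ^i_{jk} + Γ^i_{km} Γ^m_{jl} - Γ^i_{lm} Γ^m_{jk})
Non-zero Christoffel symbols (Γ^k_{ij} = Γ^k_{ji}):
Γ^θ_{φ φ} = -sin(2*θ)/2
Γ^φ_{θ φ} = 1/tan(θ)
R^θ_{φ φ θ} = ∂_φ Γ^θ_{φ θ} - ∂_θ Γ^θ_{φ φ} + Γ^θ_{φ m} Γ^m_{φ θ} - Γ^θ_{θ m} Γ^m_{φ φ}
  = (0) - (-cos(2*θ)) + (-cos(θ)^2) - (0) = -sin(θ)^2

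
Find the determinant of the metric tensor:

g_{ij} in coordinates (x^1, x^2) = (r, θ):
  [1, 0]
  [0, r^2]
For a 2×2 metric: det(g) = g_{11}·g_{22} - g_{12}·g_{21}
= (1)·(r^2) - (0)·(0)
= r^2 - 0
det(g) = r^2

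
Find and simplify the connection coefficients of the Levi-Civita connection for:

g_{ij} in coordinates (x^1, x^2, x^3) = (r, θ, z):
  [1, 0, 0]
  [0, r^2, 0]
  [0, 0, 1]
Using Γ^k_{ij} = (1/2) g^{km} (∂_i g_{mj} + ∂_j g_{mi} - ∂_m g_{ij}); the metric is diagonal, so only the m = k term contributes.
Non-zero symbols (using the symmetry Γ^k_{ij} = Γ^k_{ji}):
Γ^r_{θ θ} = (1/2) g^{rr} (∂_θ g_{rθ} + ∂_θ g_{rθ} - ∂_r g_{θθ}) = (1/2)(1)((0) + (0) - (2*r)) = -r
Γ^θ_{r θ} = (1/2) g^{θθ} (∂_r g_{θθ} + ∂_θ g_{θr} - ∂_θ g_{rθ}) = (1/2)(1/r^2)((2*r) + (0) - (0)) = 1/r
All other Christoffel symbols are zero.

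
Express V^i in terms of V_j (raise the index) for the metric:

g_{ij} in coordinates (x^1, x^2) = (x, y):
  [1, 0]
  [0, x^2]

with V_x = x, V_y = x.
Inverse metric (diagonal): g^{xx} = 1, g^{yy} = 1/x^2
V^i = g^{ij} V_j:
V^x = (1)(x) + (0)(x) = x
V^y = (0)(x) + (1/x^2)(x) = 1/x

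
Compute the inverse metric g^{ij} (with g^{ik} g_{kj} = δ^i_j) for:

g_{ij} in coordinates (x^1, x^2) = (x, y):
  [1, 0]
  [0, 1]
The metric is diagonal, so g^{ij} is diagonal with entries 1/g_{ii}: diag(1, 1).
g^{ij}:
  [1, 0]
  [0, 1]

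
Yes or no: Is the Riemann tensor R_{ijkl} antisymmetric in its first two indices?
R_{ijkl} = -R_{jikl} (follows from metric compatibility).
Yes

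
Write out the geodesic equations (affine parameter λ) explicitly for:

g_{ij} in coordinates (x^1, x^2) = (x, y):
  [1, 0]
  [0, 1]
Geodesic equation: d^2x^k/dλ^2 + Γ^k_{ij} (dx^i/dλ)(dx^j/dλ) = 0.
All Christoffel symbols vanish, so the geodesics are straight lines:
d^2x/dλ^2 = 0
d^2y/dλ^2 = 0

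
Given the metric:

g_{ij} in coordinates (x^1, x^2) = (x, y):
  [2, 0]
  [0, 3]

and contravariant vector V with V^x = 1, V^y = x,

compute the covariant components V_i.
V_i = g_{ij} V^j:
V_x = (2)(1) + (0)(x) = 2
V_y = (0)(1) + (3)(x) = 3*x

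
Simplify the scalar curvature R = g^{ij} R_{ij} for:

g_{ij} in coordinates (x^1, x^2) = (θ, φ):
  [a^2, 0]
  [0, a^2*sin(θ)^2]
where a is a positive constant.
Non-zero Christoffel symbols (Γ^k_{ij} = Γ^k_{ji}):
Γ^θ_{φ φ} = -sin(2*θ)/2
Γ^φ_{θ φ} = 1/tan(θ)
Ricci tensor (R_{ij} = R^k_{ikj}): R_{θθ} = 1, R_{θφ} = 0, R_{φφ} = sin(θ)^2
Inverse metric: g^{θθ} = 1/a^2, g^{φφ} = 1/(a^2*sin(θ)^2)
R = g^{ij} R_{ij} = (1/a^2)(1) + (1/(a^2*sin(θ)^2))(sin(θ)^2) = 2/a^2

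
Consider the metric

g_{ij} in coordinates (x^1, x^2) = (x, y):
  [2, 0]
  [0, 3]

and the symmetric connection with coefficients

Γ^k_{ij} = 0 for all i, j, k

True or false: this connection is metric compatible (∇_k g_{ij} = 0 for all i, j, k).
Using ∇_k g_{ij} = ∂_k g_{ij} - Γ^m_{ki} g_{mj} - Γ^m_{kj} g_{im}:
e.g. ∇_y g_{yy} = (0) - (0) - (0) = 0
Every component ∇_k g_{ij} vanishes: the connection is metric compatible.
True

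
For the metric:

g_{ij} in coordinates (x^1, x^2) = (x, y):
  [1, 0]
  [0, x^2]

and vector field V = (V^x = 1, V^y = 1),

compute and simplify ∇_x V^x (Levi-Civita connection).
Non-zero Christoffel symbols:
Γ^x_{y y} = -x
Γ^y_{x y} = 1/x
∇_x V^x = ∂_x V^x + Γ^x_{x j} V^j
  = (0) + (0)(1) + (0)(1)
  = 0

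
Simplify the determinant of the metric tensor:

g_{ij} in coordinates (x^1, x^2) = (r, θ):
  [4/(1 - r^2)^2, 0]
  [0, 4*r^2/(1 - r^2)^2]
For a 2×2 metric: det(g) = g_{11}·g_{22} - g_{12}·g_{21}
= (4/(1 - r^2)^2)·(4*r^2/(1 - r^2)^2) - (0)·(0)
= 16*r^2/(1 - r^2)^4 - 0
det(g) = 16*r^2/(1 - r^2)^4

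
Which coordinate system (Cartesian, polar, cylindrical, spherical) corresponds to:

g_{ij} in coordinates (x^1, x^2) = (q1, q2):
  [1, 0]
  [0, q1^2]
The line element ds^2 = dq1^2 + q1^2 dq2^2 is dr^2 + r^2 dθ^2 with q1 = r, q2 = θ.
polar coordinates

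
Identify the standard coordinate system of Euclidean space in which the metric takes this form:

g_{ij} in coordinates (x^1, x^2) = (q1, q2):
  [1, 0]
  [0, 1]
All components are constant and the metric is the identity, i.e. orthonormal rectilinear coordinates.
Cartesian (2D) coordinates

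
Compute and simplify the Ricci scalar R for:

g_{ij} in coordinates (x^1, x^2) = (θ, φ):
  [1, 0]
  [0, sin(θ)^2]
Non-zero Christoffel symbols (Γ^k_{ij} = Γ^k_{ji}):
Γ^θ_{φ φ} = -sin(2*θ)/2
Γ^φ_{θ φ} = 1/tan(θ)
Ricci tensor (R_{ij} = R^k_{ikj}): R_{θθ} = 1, R_{θφ} = 0, R_{φφ} = sin(θ)^2
Inverse metric: g^{θθ} = 1, g^{φφ} = 1/sin(θ)^2
R = g^{ij} R_{ij} = (1)(1) + (1/sin(θ)^2)(sin(θ)^2) = 2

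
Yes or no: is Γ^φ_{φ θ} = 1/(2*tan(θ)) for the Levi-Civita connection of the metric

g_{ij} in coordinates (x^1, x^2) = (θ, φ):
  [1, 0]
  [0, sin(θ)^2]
Γ^φ_{φ θ} = (1/2) g^{φφ} (∂_φ g_{φθ} + ∂_θ g_{φφ} - ∂_φ g_{φθ}) = (1/2)(1/sin(θ)^2)((0) + (sin(2*θ)) - (0)) = 1/tan(θ)
This differs from the proposed value 1/(2*tan(θ)).
No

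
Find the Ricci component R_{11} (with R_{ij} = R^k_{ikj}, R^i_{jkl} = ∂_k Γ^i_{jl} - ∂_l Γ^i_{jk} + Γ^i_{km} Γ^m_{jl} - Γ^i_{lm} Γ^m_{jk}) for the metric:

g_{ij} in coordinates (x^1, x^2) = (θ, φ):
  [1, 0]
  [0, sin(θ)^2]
Non-zero Christoffel symbols (Γ^k_{ij} = Γ^k_{ji}):
Γ^θ_{φ φ} = -sin(2*θ)/2
Γ^φ_{θ φ} = 1/tan(θ)
R^θ_{θ θ θ} = 0 (a repeated index in an antisymmetric pair)
R^φ_{θ φ θ} = ∂_φ Γ^φ_{θ θ} - ∂_θ Γ^φ_{θ φ} + Γ^φ_{φ m} Γ^m_{θ θ} - Γ^φ_{θ m} Γ^m_{θ φ}
  = (0) - (-1/sin(θ)^2) + (0) - (1/tan(θ)^2) = 1
R_{θθ} = R^θ_{θ θ θ} + R^φ_{θ φ θ} = (0) + (1) = 1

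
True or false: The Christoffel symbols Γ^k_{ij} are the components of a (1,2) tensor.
Under a change of coordinates Γ picks up an inhomogeneous term ∂²x/∂x'∂x'; e.g. Γ = 0 in Cartesian coordinates but Γ^r_{θθ} = -r in polar coordinates on the same flat plane.
False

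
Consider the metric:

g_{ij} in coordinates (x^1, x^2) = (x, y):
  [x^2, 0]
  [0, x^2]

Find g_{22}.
With x^1 = x, x^2 = y, g_{22} = g_{yy} is the row-2, column-2 entry of the matrix.
g_{22} = x^2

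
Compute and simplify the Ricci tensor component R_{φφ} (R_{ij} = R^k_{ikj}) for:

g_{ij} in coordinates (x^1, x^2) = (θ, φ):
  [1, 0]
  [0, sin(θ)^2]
Non-zero Christoffel symbols (Γ^k_{ij} = Γ^k_{ji}):
Γ^θ_{φ φ} = -sin(2*θ)/2
Γ^φ_{θ φ} = 1/tan(θ)
R^θ_{φ θ φ} = ∂_θ Γ^θ_{φ φ} - ∂_φ Γ^θ_{φ θ} + Γ^θ_{θ m} Γ^m_{φ φ} - Γ^θ_{φ m} Γ^m_{φ θ}
  = (-cos(2*θ)) - (0) + (0) - (-cos(θ)^2) = sin(θ)^2
R^φ_{φ φ φ} = 0 (a repeated index in an antisymmetric pair)
R_{φφ} = R^θ_{φ θ φ} + R^φ_{φ φ φ} = (sin(θ)^2) + (0) = sin(θ)^2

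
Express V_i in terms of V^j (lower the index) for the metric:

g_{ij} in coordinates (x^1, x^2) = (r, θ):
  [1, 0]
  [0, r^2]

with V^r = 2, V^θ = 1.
V_i = g_{ij} V^j:
V_r = (1)(2) + (0)(1) = 2
V_θ = (0)(2) + (r^2)(1) = r^2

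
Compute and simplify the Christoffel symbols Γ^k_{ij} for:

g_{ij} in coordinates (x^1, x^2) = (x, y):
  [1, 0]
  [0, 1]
Using Γ^k_{ij} = (1/2) g^{km} (∂_i g_{mj} + ∂_j g_{mi} - ∂_m g_{ij}); the metric is diagonal, so only the m = k term contributes.
Every metric component is constant, so all ∂_m g_{ij} = 0 and every Christoffel symbol vanishes.
All Christoffel symbols are zero.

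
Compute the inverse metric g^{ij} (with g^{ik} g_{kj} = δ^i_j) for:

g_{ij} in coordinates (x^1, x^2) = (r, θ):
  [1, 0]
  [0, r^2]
The metric is diagonal, so g^{ij} is diagonal with entries 1/g_{ii}: diag(1, 1/(r^2)).
g^{ij}:
  [1, 0]
  [0, 1/r^2]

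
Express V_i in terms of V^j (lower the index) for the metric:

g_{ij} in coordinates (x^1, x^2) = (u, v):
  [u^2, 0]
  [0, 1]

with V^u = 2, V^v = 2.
V_i = g_{ij} V^j:
V_u = (u^2)(2) + (0)(2) = 2*u^2
V_v = (0)(2) + (1)(2) = 2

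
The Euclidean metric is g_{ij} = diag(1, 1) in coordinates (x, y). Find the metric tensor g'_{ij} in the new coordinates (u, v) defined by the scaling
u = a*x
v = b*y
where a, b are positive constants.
Invert the transformation: x = u/a, y = v/b
g'_{ij} = (∂x^k/∂x'^i)(∂x^l/∂x'^j) g_{kl}; with g_{kl} = δ_{kl} this is Σ_k (∂x^k/∂x'^i)(∂x^k/∂x'^j).
Jacobian: ∂x/∂u = 1/a, ∂x/∂v = 0, ∂y/∂u = 0, ∂y/∂v = 1/b
g'_{uu} = (1/a)(1/a) + (0)(0) = 1/a^2
g'_{uv} = (1/a)(0) + (0)(1/b) = 0
g'_{vv} = (0)(0) + (1/b)(1/b) = 1/b^2
g'_{ij} = diag(1/a^2, 1/b^2)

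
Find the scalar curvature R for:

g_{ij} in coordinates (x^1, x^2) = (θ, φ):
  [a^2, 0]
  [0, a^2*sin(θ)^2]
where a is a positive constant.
Non-zero Christoffel symbols (Γ^k_{ij} = Γ^k_{ji}):
Γ^θ_{φ φ} = -sin(2*θ)/2
Γ^φ_{θ φ} = 1/tan(θ)
Ricci tensor (R_{ij} = R^k_{ikj}): R_{θθ} = 1, R_{θφ} = 0, R_{φφ} = sin(θ)^2
Inverse metric: g^{θθ} = 1/a^2, g^{φφ} = 1/(a^2*sin(θ)^2)
R = g^{ij} R_{ij} = (1/a^2)(1) + (1/(a^2*sin(θ)^2))(sin(θ)^2) = 2/a^2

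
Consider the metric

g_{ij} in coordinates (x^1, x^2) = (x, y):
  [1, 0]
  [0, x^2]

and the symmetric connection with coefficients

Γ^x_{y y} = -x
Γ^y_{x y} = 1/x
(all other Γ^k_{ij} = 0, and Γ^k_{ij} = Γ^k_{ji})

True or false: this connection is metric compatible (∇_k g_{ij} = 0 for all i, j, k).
Using ∇_k g_{ij} = ∂_k g_{ij} - Γ^m_{ki} g_{mj} - Γ^m_{kj} g_{im}:
e.g. ∇_x g_{yy} = (2*x) - (x) - (x) = 0
Every component ∇_k g_{ij} vanishes: the connection is metric compatible.
True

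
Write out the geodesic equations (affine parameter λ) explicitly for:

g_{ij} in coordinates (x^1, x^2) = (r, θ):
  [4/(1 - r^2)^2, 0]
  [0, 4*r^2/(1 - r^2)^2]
Geodesic equation: d^2x^k/dλ^2 + Γ^k_{ij} (dx^i/dλ)(dx^j/dλ) = 0.
Non-zero Christoffel symbols:
Γ^r_{r r} = 2*r/(1 - r^2)
Γ^r_{θ θ} = (r^3 + r)/(r^2 - 1)
Γ^θ_{r θ} = (-r^2 - 1)/(r^3 - r)
Substituting (the symmetric pair Γ^k_{ij}, Γ^k_{ji} combines into a factor 2):
d^2r/dλ^2 + (2*r/(1 - r^2)) (dr/dλ)^2 + ((r^3 + r)/(r^2 - 1)) (dθ/dλ)^2 = 0
d^2θ/dλ^2 + ((-2*r^2 - 2)/(r^3 - r)) (dr/dλ)(dθ/dλ) = 0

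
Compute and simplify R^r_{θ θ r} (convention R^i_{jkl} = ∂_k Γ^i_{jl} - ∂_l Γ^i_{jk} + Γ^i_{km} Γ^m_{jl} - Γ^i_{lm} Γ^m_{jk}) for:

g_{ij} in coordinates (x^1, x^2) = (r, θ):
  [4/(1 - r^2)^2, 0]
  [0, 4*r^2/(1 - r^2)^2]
Non-zero Christoffel symbols (Γ^k_{ij} = Γ^k_{ji}):
Γ^r_{r r} = 2*r/(1 - r^2)
Γ^r_{θ θ} = (r^3 + r)/(r^2 - 1)
Γ^θ_{r θ} = (-r^2 - 1)/(r^3 - r)
R^r_{θ θ r} = ∂_θ Γ^r_{θ r} - ∂_r Γ^r_{θ θ} + Γ^r_{θ m} Γ^m_{θ r} - Γ^r_{r m} Γ^m_{θ θ}
  = (0) - ((r^4 - 4*r^2 - 1)/(r^2 - 1)^2) + (-(r^2 + 1)^2/(r^2 - 1)^2) - (-2*r^2*(r^2 + 1)/(r^2 - 1)^2) = 4*r^2/(r^2 - 1)^2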